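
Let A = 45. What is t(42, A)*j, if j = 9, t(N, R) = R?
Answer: 405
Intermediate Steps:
t(42, A)*j = 45*9 = 405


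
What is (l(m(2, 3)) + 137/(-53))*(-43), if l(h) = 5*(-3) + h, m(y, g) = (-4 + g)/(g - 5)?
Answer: 77873/106 ≈ 734.65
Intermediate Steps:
m(y, g) = (-4 + g)/(-5 + g)
l(h) = -15 + h
(l(m(2, 3)) + 137/(-53))*(-43) = ((-15 + (-4 + 3)/(-5 + 3)) + 137/(-53))*(-43) = ((-15 - 1/(-2)) + 137*(-1/53))*(-43) = ((-15 - 1/2*(-1)) - 137/53)*(-43) = ((-15 + 1/2) - 137/53)*(-43) = (-29/2 - 137/53)*(-43) = -1811/106*(-43) = 77873/106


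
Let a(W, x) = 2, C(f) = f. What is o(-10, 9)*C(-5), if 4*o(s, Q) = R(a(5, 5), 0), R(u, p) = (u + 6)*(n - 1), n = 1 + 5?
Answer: -50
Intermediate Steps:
n = 6
R(u, p) = 30 + 5*u (R(u, p) = (u + 6)*(6 - 1) = (6 + u)*5 = 30 + 5*u)
o(s, Q) = 10 (o(s, Q) = (30 + 5*2)/4 = (30 + 10)/4 = (1/4)*40 = 10)
o(-10, 9)*C(-5) = 10*(-5) = -50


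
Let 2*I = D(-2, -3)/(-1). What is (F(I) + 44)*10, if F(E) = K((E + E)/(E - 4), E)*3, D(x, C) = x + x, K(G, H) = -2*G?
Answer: 560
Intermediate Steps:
D(x, C) = 2*x
I = 2 (I = ((2*(-2))/(-1))/2 = (-4*(-1))/2 = (1/2)*4 = 2)
F(E) = -12*E/(-4 + E) (F(E) = -2*(E + E)/(E - 4)*3 = -2*2*E/(-4 + E)*3 = -4*E/(-4 + E)*3 = -12*E/(-4 + E))
(F(I) + 44)*10 = (-12*2/(-4 + 2) + 44)*10 = (-12*2/(-2) + 44)*10 = (-12*2*(-1/2) + 44)*10 = (12 + 44)*10 = 56*10 = 560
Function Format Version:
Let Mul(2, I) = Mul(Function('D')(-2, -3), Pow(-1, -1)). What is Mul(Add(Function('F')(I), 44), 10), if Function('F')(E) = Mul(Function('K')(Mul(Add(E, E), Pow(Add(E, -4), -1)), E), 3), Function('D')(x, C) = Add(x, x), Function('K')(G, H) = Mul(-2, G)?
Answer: 560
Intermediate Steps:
Function('D')(x, C) = Mul(2, x)
I = 2 (I = Mul(Rational(1, 2), Mul(Mul(2, -2), Pow(-1, -1))) = Mul(Rational(1, 2), Mul(-4, -1)) = Mul(Rational(1, 2), 4) = 2)
Function('F')(E) = Mul(-12, E, Pow(Add(-4, E), -1)) (Function('F')(E) = Mul(Mul(-2, Mul(Add(E, E), Pow(Add(E, -4), -1))), 3) = Mul(Mul(-2, Mul(Mul(2, E), Pow(Add(-4, E), -1))), 3) = Mul(Mul(-2, Mul(2, E, Pow(Add(-4, E), -1))), 3) = Mul(Mul(-4, E, Pow(Add(-4, E), -1)), 3) = Mul(-12, E, Pow(Add(-4, E), -1)))
Mul(Add(Function('F')(I), 44), 10) = Mul(Add(Mul(-12, 2, Pow(Add(-4, 2), -1)), 44), 10) = Mul(Add(Mul(-12, 2, Pow(-2, -1)), 44), 10) = Mul(Add(Mul(-12, 2, Rational(-1, 2)), 44), 10) = Mul(Add(12, 44), 10) = Mul(56, 10) = 560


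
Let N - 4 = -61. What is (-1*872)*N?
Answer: 49704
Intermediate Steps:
N = -57 (N = 4 - 61 = -57)
(-1*872)*N = -1*872*(-57) = -872*(-57) = 49704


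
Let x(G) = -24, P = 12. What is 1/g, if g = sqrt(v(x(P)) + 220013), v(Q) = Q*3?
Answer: sqrt(219941)/219941 ≈ 0.0021323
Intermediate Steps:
v(Q) = 3*Q
g = sqrt(219941) (g = sqrt(3*(-24) + 220013) = sqrt(-72 + 220013) = sqrt(219941) ≈ 468.98)
1/g = 1/(sqrt(219941)) = sqrt(219941)/219941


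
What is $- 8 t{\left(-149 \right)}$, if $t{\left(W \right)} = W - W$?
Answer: $0$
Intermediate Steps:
$t{\left(W \right)} = 0$
$- 8 t{\left(-149 \right)} = \left(-8\right) 0 = 0$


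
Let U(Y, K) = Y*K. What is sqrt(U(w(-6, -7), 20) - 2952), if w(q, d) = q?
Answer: 32*I*sqrt(3) ≈ 55.426*I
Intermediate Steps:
U(Y, K) = K*Y
sqrt(U(w(-6, -7), 20) - 2952) = sqrt(20*(-6) - 2952) = sqrt(-120 - 2952) = sqrt(-3072) = 32*I*sqrt(3)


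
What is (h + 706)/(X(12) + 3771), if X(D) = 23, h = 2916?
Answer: 1811/1897 ≈ 0.95467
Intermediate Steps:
(h + 706)/(X(12) + 3771) = (2916 + 706)/(23 + 3771) = 3622/3794 = 3622*(1/3794) = 1811/1897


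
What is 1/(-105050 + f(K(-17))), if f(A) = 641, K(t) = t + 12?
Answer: -1/104409 ≈ -9.5777e-6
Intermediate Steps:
K(t) = 12 + t
1/(-105050 + f(K(-17))) = 1/(-105050 + 641) = 1/(-104409) = -1/104409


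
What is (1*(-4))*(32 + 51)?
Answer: -332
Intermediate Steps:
(1*(-4))*(32 + 51) = -4*83 = -332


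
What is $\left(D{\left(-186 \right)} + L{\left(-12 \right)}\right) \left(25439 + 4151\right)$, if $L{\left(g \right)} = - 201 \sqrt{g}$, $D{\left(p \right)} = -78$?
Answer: $-2308020 - 11895180 i \sqrt{3} \approx -2.308 \cdot 10^{6} - 2.0603 \cdot 10^{7} i$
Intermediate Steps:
$\left(D{\left(-186 \right)} + L{\left(-12 \right)}\right) \left(25439 + 4151\right) = \left(-78 - 201 \sqrt{-12}\right) \left(25439 + 4151\right) = \left(-78 - 201 \cdot 2 i \sqrt{3}\right) 29590 = \left(-78 - 402 i \sqrt{3}\right) 29590 = -2308020 - 11895180 i \sqrt{3}$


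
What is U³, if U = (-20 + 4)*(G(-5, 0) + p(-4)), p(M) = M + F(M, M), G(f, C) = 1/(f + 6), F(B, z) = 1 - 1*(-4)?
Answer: -32768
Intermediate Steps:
F(B, z) = 5 (F(B, z) = 1 + 4 = 5)
G(f, C) = 1/(6 + f)
p(M) = 5 + M (p(M) = M + 5 = 5 + M)
U = -32 (U = (-20 + 4)*(1/(6 - 5) + (5 - 4)) = -16*(1/1 + 1) = -16*(1 + 1) = -16*2 = -32)
U³ = (-32)³ = -32768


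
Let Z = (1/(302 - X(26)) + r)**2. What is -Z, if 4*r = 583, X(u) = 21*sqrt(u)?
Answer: -540294274827225/25432594576 - 488128851*sqrt(26)/6358148644 ≈ -21245.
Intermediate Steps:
r = 583/4 (r = (1/4)*583 = 583/4 ≈ 145.75)
Z = (583/4 + 1/(302 - 21*sqrt(26)))**2 (Z = (1/(302 - 21*sqrt(26)) + 583/4)**2 = (583/4 + 1/(302 - 21*sqrt(26)))**2 ≈ 21245.)
-Z = -(540294274827225/25432594576 + 488128851*sqrt(26)/6358148644) = -540294274827225/25432594576 - 488128851*sqrt(26)/6358148644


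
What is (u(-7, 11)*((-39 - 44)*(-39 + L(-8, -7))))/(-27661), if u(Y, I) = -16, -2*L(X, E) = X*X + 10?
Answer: 100928/27661 ≈ 3.6487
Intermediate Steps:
L(X, E) = -5 - X²/2 (L(X, E) = -(X*X + 10)/2 = -(X² + 10)/2 = -(10 + X²)/2 = -5 - X²/2)
(u(-7, 11)*((-39 - 44)*(-39 + L(-8, -7))))/(-27661) = -16*(-39 - 44)*(-39 + (-5 - ½*(-8)²))/(-27661) = -(-1328)*(-39 + (-5 - ½*64))*(-1/27661) = -(-1328)*(-39 + (-5 - 32))*(-1/27661) = -(-1328)*(-39 - 37)*(-1/27661) = -(-1328)*(-76)*(-1/27661) = -16*6308*(-1/27661) = -100928*(-1/27661) = 100928/27661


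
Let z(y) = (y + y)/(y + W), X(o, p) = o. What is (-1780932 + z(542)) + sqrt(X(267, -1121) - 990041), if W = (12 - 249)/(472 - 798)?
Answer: -315098164444/176929 + I*sqrt(989774) ≈ -1.7809e+6 + 994.87*I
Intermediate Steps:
W = 237/326 (W = -237/(-326) = -237*(-1/326) = 237/326 ≈ 0.72699)
z(y) = 2*y/(237/326 + y) (z(y) = (y + y)/(y + 237/326) = (2*y)/(237/326 + y) = 2*y/(237/326 + y))
(-1780932 + z(542)) + sqrt(X(267, -1121) - 990041) = (-1780932 + 652*542/(237 + 326*542)) + sqrt(267 - 990041) = (-1780932 + 652*542/(237 + 176692)) + sqrt(-989774) = (-1780932 + 652*542/176929) + I*sqrt(989774) = (-1780932 + 652*542*(1/176929)) + I*sqrt(989774) = (-1780932 + 353384/176929) + I*sqrt(989774) = -315098164444/176929 + I*sqrt(989774)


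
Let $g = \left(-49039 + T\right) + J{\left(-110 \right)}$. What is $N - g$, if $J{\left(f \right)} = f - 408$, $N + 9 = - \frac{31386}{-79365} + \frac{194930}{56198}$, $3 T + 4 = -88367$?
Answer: $\frac{58731953758538}{743359045} \approx 79009.0$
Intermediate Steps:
$T = -29457$ ($T = - \frac{4}{3} + \frac{1}{3} \left(-88367\right) = - \frac{4}{3} - \frac{88367}{3} = -29457$)
$N = - \frac{3817823092}{743359045}$ ($N = -9 + \left(- \frac{31386}{-79365} + \frac{194930}{56198}\right) = -9 + \left(\left(-31386\right) \left(- \frac{1}{79365}\right) + 194930 \cdot \frac{1}{56198}\right) = -9 + \left(\frac{10462}{26455} + \frac{97465}{28099}\right) = -9 + \frac{2872408313}{743359045} = - \frac{3817823092}{743359045} \approx -5.1359$)
$J{\left(f \right)} = -408 + f$
$g = -79014$ ($g = \left(-49039 - 29457\right) - 518 = -78496 - 518 = -79014$)
$N - g = - \frac{3817823092}{743359045} - -79014 = - \frac{3817823092}{743359045} + 79014 = \frac{58731953758538}{743359045}$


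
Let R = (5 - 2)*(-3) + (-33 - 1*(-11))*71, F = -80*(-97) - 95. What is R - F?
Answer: -9236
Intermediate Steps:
F = 7665 (F = 7760 - 95 = 7665)
R = -1571 (R = 3*(-3) + (-33 + 11)*71 = -9 - 22*71 = -9 - 1562 = -1571)
R - F = -1571 - 1*7665 = -1571 - 7665 = -9236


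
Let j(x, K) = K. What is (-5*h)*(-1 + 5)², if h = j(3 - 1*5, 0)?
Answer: 0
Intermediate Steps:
h = 0
(-5*h)*(-1 + 5)² = (-5*0)*(-1 + 5)² = 0*4² = 0*16 = 0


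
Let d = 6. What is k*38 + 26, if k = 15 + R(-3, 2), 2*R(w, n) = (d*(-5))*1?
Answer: 26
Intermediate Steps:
R(w, n) = -15 (R(w, n) = ((6*(-5))*1)/2 = (-30*1)/2 = (1/2)*(-30) = -15)
k = 0 (k = 15 - 15 = 0)
k*38 + 26 = 0*38 + 26 = 0 + 26 = 26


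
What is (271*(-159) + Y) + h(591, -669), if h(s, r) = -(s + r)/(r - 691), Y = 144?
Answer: -29202639/680 ≈ -42945.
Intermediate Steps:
h(s, r) = -(r + s)/(-691 + r)
(271*(-159) + Y) + h(591, -669) = (271*(-159) + 144) + (-1*(-669) - 1*591)/(-691 - 669) = (-43089 + 144) + (669 - 591)/(-1360) = -42945 - 1/1360*78 = -42945 - 39/680 = -29202639/680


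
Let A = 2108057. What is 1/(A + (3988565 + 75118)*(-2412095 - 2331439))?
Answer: -1/19276216367665 ≈ -5.1877e-14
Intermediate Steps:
1/(A + (3988565 + 75118)*(-2412095 - 2331439)) = 1/(2108057 + (3988565 + 75118)*(-2412095 - 2331439)) = 1/(2108057 + 4063683*(-4743534)) = 1/(2108057 - 19276218475722) = 1/(-19276216367665) = -1/19276216367665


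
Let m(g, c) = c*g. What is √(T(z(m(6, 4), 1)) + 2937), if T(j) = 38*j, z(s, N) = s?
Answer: √3849 ≈ 62.040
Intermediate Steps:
√(T(z(m(6, 4), 1)) + 2937) = √(38*(4*6) + 2937) = √(38*24 + 2937) = √(912 + 2937) = √3849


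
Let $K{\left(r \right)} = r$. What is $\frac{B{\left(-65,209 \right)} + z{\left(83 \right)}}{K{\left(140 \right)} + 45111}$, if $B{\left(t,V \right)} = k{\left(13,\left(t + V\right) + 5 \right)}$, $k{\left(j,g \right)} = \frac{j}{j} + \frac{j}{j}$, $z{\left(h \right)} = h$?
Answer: $\frac{85}{45251} \approx 0.0018784$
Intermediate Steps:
$k{\left(j,g \right)} = 2$ ($k{\left(j,g \right)} = 1 + 1 = 2$)
$B{\left(t,V \right)} = 2$
$\frac{B{\left(-65,209 \right)} + z{\left(83 \right)}}{K{\left(140 \right)} + 45111} = \frac{2 + 83}{140 + 45111} = \frac{85}{45251}$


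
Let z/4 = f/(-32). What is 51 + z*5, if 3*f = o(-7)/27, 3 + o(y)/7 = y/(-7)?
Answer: 16559/324 ≈ 51.108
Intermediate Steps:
o(y) = -21 - y (o(y) = -21 + 7*(y/(-7)) = -21 + 7*(y*(-⅐)) = -21 + 7*(-y/7) = -21 - y)
f = -14/81 (f = ((-21 - 1*(-7))/27)/3 = ((-21 + 7)*(1/27))/3 = (-14*1/27)/3 = (⅓)*(-14/27) = -14/81 ≈ -0.17284)
z = 7/324 (z = 4*(-14/81/(-32)) = 4*(-14/81*(-1/32)) = 4*(7/1296) = 7/324 ≈ 0.021605)
51 + z*5 = 51 + (7/324)*5 = 51 + 35/324 = 16559/324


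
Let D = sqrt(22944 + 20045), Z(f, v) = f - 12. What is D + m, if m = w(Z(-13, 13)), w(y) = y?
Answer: -25 + sqrt(42989) ≈ 182.34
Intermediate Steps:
Z(f, v) = -12 + f
D = sqrt(42989) ≈ 207.34
m = -25 (m = -12 - 13 = -25)
D + m = sqrt(42989) - 25 = -25 + sqrt(42989)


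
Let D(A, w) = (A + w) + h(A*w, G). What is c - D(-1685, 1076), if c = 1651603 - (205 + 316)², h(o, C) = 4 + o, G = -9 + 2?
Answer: 3193827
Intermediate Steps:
G = -7
D(A, w) = 4 + A + w + A*w (D(A, w) = (A + w) + (4 + A*w) = 4 + A + w + A*w)
c = 1380162 (c = 1651603 - 1*521² = 1651603 - 1*271441 = 1651603 - 271441 = 1380162)
c - D(-1685, 1076) = 1380162 - (4 - 1685 + 1076 - 1685*1076) = 1380162 - (4 - 1685 + 1076 - 1813060) = 1380162 - 1*(-1813665) = 1380162 + 1813665 = 3193827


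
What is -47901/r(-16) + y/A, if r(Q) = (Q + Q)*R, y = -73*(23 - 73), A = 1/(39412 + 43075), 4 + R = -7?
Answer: 105979249699/352 ≈ 3.0108e+8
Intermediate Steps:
R = -11 (R = -4 - 7 = -11)
A = 1/82487 ≈ 1.2123e-5
y = 3650 (y = -73*(-50) = 3650)
r(Q) = -22*Q (r(Q) = (Q + Q)*(-11) = (2*Q)*(-11) = -22*Q)
-47901/r(-16) + y/A = -47901/((-22*(-16))) + 3650/(1/82487) = -47901/352 + 3650*82487 = -47901*1/352 + 301077550 = -47901/352 + 301077550 = 105979249699/352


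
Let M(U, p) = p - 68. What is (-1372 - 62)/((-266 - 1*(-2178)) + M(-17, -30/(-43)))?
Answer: -30831/39661 ≈ -0.77736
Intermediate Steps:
M(U, p) = -68 + p
(-1372 - 62)/((-266 - 1*(-2178)) + M(-17, -30/(-43))) = (-1372 - 62)/((-266 - 1*(-2178)) + (-68 - 30/(-43))) = -1434/((-266 + 2178) + (-68 - 30*(-1/43))) = -1434/(1912 + (-68 + 30/43)) = -1434/(1912 - 2894/43) = -1434/79322/43 = -1434*43/79322 = -30831/39661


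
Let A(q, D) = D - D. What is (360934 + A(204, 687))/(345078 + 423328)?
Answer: 180467/384203 ≈ 0.46972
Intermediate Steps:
A(q, D) = 0
(360934 + A(204, 687))/(345078 + 423328) = (360934 + 0)/(345078 + 423328) = 360934/768406 = 360934*(1/768406) = 180467/384203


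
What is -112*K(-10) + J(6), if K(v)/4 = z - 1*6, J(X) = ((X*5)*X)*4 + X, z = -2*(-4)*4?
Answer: -10922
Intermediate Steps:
z = 32 (z = 8*4 = 32)
J(X) = X + 20*X² (J(X) = ((5*X)*X)*4 + X = (5*X²)*4 + X = 20*X² + X = X + 20*X²)
K(v) = 104 (K(v) = 4*(32 - 1*6) = 4*(32 - 6) = 4*26 = 104)
-112*K(-10) + J(6) = -112*104 + 6*(1 + 20*6) = -11648 + 6*(1 + 120) = -11648 + 6*121 = -11648 + 726 = -10922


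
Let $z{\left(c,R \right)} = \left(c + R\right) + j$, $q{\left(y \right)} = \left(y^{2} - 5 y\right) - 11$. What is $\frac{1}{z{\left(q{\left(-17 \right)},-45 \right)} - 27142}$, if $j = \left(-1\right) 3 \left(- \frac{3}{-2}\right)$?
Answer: $- \frac{2}{53657} \approx -3.7274 \cdot 10^{-5}$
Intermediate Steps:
$q{\left(y \right)} = -11 + y^{2} - 5 y$
$j = - \frac{9}{2}$ ($j = - 3 \left(\left(-3\right) \left(- \frac{1}{2}\right)\right) = \left(-3\right) \frac{3}{2} = - \frac{9}{2} \approx -4.5$)
$z{\left(c,R \right)} = - \frac{9}{2} + R + c$ ($z{\left(c,R \right)} = \left(c + R\right) - \frac{9}{2} = \left(R + c\right) - \frac{9}{2} = - \frac{9}{2} + R + c$)
$\frac{1}{z{\left(q{\left(-17 \right)},-45 \right)} - 27142} = \frac{1}{\left(- \frac{9}{2} - 45 - \left(-74 - 289\right)\right) - 27142} = \frac{1}{\left(- \frac{9}{2} - 45 + \left(-11 + 289 + 85\right)\right) - 27142} = \frac{1}{\left(- \frac{9}{2} - 45 + 363\right) - 27142} = \frac{1}{\frac{627}{2} - 27142} = \frac{1}{- \frac{53657}{2}} = - \frac{2}{53657}$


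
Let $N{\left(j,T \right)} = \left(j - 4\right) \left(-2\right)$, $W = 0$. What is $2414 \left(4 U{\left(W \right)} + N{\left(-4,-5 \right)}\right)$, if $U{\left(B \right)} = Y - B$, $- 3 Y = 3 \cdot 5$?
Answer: $-9656$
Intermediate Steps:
$N{\left(j,T \right)} = 8 - 2 j$ ($N{\left(j,T \right)} = \left(-4 + j\right) \left(-2\right) = 8 - 2 j$)
$Y = -5$ ($Y = - \frac{3 \cdot 5}{3} = \left(- \frac{1}{3}\right) 15 = -5$)
$U{\left(B \right)} = -5 - B$
$2414 \left(4 U{\left(W \right)} + N{\left(-4,-5 \right)}\right) = 2414 \left(4 \left(-5 - 0\right) + \left(8 - -8\right)\right) = 2414 \left(4 \left(-5 + 0\right) + \left(8 + 8\right)\right) = 2414 \left(4 \left(-5\right) + 16\right) = 2414 \left(-20 + 16\right) = 2414 \left(-4\right) = -9656$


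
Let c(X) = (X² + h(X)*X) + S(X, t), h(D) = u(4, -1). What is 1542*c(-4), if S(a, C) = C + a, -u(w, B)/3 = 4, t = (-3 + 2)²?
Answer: 94062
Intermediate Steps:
t = 1 (t = (-1)² = 1)
u(w, B) = -12 (u(w, B) = -3*4 = -12)
h(D) = -12
c(X) = 1 + X² - 11*X (c(X) = (X² - 12*X) + (1 + X) = 1 + X² - 11*X)
1542*c(-4) = 1542*(1 + (-4)² - 11*(-4)) = 1542*(1 + 16 + 44) = 1542*61 = 94062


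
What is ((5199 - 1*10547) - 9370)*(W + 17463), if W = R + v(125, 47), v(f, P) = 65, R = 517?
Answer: -265586310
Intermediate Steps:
W = 582 (W = 517 + 65 = 582)
((5199 - 1*10547) - 9370)*(W + 17463) = ((5199 - 1*10547) - 9370)*(582 + 17463) = ((5199 - 10547) - 9370)*18045 = (-5348 - 9370)*18045 = -14718*18045 = -265586310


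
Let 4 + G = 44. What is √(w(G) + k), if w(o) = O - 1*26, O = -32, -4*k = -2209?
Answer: √1977/2 ≈ 22.232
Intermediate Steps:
G = 40 (G = -4 + 44 = 40)
k = 2209/4 (k = -¼*(-2209) = 2209/4 ≈ 552.25)
w(o) = -58 (w(o) = -32 - 1*26 = -32 - 26 = -58)
√(w(G) + k) = √(-58 + 2209/4) = √(1977/4) = √1977/2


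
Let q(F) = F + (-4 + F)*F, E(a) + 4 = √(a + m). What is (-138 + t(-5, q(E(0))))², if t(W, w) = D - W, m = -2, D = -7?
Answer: 19600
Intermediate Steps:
E(a) = -4 + √(-2 + a) (E(a) = -4 + √(a - 2) = -4 + √(-2 + a))
q(F) = F + F*(-4 + F)
t(W, w) = -7 - W
(-138 + t(-5, q(E(0))))² = (-138 + (-7 - 1*(-5)))² = (-138 + (-7 + 5))² = (-138 - 2)² = (-140)² = 19600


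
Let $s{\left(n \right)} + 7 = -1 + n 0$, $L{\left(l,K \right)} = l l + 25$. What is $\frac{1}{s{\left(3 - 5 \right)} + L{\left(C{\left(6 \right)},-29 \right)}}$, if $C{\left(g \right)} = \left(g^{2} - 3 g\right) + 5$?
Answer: $\frac{1}{546} \approx 0.0018315$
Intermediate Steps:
$C{\left(g \right)} = 5 + g^{2} - 3 g$
$L{\left(l,K \right)} = 25 + l^{2}$ ($L{\left(l,K \right)} = l^{2} + 25 = 25 + l^{2}$)
$s{\left(n \right)} = -8$ ($s{\left(n \right)} = -7 + \left(-1 + n 0\right) = -7 + \left(-1 + 0\right) = -7 - 1 = -8$)
$\frac{1}{s{\left(3 - 5 \right)} + L{\left(C{\left(6 \right)},-29 \right)}} = \frac{1}{-8 + \left(25 + \left(5 + 6^{2} - 18\right)^{2}\right)} = \frac{1}{-8 + \left(25 + \left(5 + 36 - 18\right)^{2}\right)} = \frac{1}{-8 + \left(25 + 23^{2}\right)} = \frac{1}{-8 + \left(25 + 529\right)} = \frac{1}{-8 + 554} = \frac{1}{546}$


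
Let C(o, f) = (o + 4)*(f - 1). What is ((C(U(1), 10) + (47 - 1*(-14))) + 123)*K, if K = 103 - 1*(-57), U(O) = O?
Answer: 36640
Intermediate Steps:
C(o, f) = (-1 + f)*(4 + o) (C(o, f) = (4 + o)*(-1 + f) = (-1 + f)*(4 + o))
K = 160 (K = 103 + 57 = 160)
((C(U(1), 10) + (47 - 1*(-14))) + 123)*K = (((-4 - 1*1 + 4*10 + 10*1) + (47 - 1*(-14))) + 123)*160 = (((-4 - 1 + 40 + 10) + (47 + 14)) + 123)*160 = ((45 + 61) + 123)*160 = (106 + 123)*160 = 229*160 = 36640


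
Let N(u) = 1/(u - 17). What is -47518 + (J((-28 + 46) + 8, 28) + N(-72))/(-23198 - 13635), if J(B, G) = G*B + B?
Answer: -155770581071/3278137 ≈ -47518.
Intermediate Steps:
N(u) = 1/(-17 + u)
J(B, G) = B + B*G (J(B, G) = B*G + B = B + B*G)
-47518 + (J((-28 + 46) + 8, 28) + N(-72))/(-23198 - 13635) = -47518 + (((-28 + 46) + 8)*(1 + 28) + 1/(-17 - 72))/(-23198 - 13635) = -47518 + ((18 + 8)*29 + 1/(-89))/(-36833) = -47518 + (26*29 - 1/89)*(-1/36833) = -47518 + (754 - 1/89)*(-1/36833) = -47518 + (67105/89)*(-1/36833) = -47518 - 67105/3278137 = -155770581071/3278137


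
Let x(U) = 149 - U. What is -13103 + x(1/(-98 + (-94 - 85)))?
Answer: -3588257/277 ≈ -12954.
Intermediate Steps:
-13103 + x(1/(-98 + (-94 - 85))) = -13103 + (149 - 1/(-98 + (-94 - 85))) = -13103 + (149 - 1/(-98 - 179)) = -13103 + (149 - 1/(-277)) = -13103 + (149 - 1*(-1/277)) = -13103 + (149 + 1/277) = -13103 + 41274/277 = -3588257/277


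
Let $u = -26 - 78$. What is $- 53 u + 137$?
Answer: $5649$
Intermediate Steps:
$u = -104$
$- 53 u + 137 = \left(-53\right) \left(-104\right) + 137 = 5512 + 137 = 5649$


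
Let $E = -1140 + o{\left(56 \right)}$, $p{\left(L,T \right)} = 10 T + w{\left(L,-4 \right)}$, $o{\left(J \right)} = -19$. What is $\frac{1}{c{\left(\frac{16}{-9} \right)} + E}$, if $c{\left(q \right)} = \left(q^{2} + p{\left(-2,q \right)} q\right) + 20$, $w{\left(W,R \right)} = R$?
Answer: $- \frac{81}{88867} \approx -0.00091147$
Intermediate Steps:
$p{\left(L,T \right)} = -4 + 10 T$ ($p{\left(L,T \right)} = 10 T - 4 = -4 + 10 T$)
$c{\left(q \right)} = 20 + q^{2} + q \left(-4 + 10 q\right)$ ($c{\left(q \right)} = \left(q^{2} + \left(-4 + 10 q\right) q\right) + 20 = \left(q^{2} + q \left(-4 + 10 q\right)\right) + 20 = 20 + q^{2} + q \left(-4 + 10 q\right)$)
$E = -1159$ ($E = -1140 - 19 = -1159$)
$\frac{1}{c{\left(\frac{16}{-9} \right)} + E} = \frac{1}{\left(20 - 4 \frac{16}{-9} + 11 \left(\frac{16}{-9}\right)^{2}\right) - 1159} = \frac{1}{\left(20 - 4 \cdot 16 \left(- \frac{1}{9}\right) + 11 \left(16 \left(- \frac{1}{9}\right)\right)^{2}\right) - 1159} = \frac{1}{\left(20 - - \frac{64}{9} + 11 \left(- \frac{16}{9}\right)^{2}\right) - 1159} = \frac{1}{\left(20 + \frac{64}{9} + 11 \cdot \frac{256}{81}\right) - 1159} = \frac{1}{\left(20 + \frac{64}{9} + \frac{2816}{81}\right) - 1159} = \frac{1}{\frac{5012}{81} - 1159} = \frac{1}{- \frac{88867}{81}} = - \frac{81}{88867}$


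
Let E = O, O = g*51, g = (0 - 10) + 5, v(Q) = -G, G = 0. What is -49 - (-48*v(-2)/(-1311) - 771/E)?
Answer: -4422/85 ≈ -52.024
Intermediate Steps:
v(Q) = 0 (v(Q) = -1*0 = 0)
g = -5 (g = -10 + 5 = -5)
O = -255 (O = -5*51 = -255)
E = -255
-49 - (-48*v(-2)/(-1311) - 771/E) = -49 - (-48*0/(-1311) - 771/(-255)) = -49 - (0*(-1/1311) - 771*(-1/255)) = -49 - (0 + 257/85) = -49 - 1*257/85 = -49 - 257/85 = -4422/85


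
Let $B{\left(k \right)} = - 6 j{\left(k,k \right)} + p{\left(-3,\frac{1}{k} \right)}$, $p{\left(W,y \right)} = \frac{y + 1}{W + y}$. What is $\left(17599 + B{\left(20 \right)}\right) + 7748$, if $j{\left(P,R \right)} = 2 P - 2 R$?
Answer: $\frac{1495452}{59} \approx 25347.0$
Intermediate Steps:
$j{\left(P,R \right)} = - 2 R + 2 P$
$p{\left(W,y \right)} = \frac{1 + y}{W + y}$
$B{\left(k \right)} = \frac{1 + \frac{1}{k}}{-3 + \frac{1}{k}}$ ($B{\left(k \right)} = - 6 \left(- 2 k + 2 k\right) + \frac{1 + \frac{1}{k}}{-3 + \frac{1}{k}} = \left(-6\right) 0 + \frac{1 + \frac{1}{k}}{-3 + \frac{1}{k}} = 0 + \frac{1 + \frac{1}{k}}{-3 + \frac{1}{k}} = \frac{1 + \frac{1}{k}}{-3 + \frac{1}{k}}$)
$\left(17599 + B{\left(20 \right)}\right) + 7748 = \left(17599 + \frac{-1 - 20}{-1 + 3 \cdot 20}\right) + 7748 = \left(17599 + \frac{-1 - 20}{-1 + 60}\right) + 7748 = \left(17599 + \frac{1}{59} \left(-21\right)\right) + 7748 = \left(17599 - \frac{21}{59}\right) + 7748 = \frac{1038320}{59} + 7748 = \frac{1495452}{59}$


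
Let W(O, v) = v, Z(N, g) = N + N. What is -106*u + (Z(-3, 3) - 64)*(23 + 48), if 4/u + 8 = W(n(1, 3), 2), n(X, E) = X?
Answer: -14698/3 ≈ -4899.3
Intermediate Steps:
Z(N, g) = 2*N
u = -2/3 (u = 4/(-8 + 2) = 4/(-6) = 4*(-1/6) = -2/3 ≈ -0.66667)
-106*u + (Z(-3, 3) - 64)*(23 + 48) = -106*(-2/3) + (2*(-3) - 64)*(23 + 48) = 212/3 + (-6 - 64)*71 = 212/3 - 70*71 = 212/3 - 4970 = -14698/3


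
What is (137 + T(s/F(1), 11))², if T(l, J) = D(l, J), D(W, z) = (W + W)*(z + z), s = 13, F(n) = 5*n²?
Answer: 1580049/25 ≈ 63202.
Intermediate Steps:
D(W, z) = 4*W*z (D(W, z) = (2*W)*(2*z) = 4*W*z)
T(l, J) = 4*J*l (T(l, J) = 4*l*J = 4*J*l)
(137 + T(s/F(1), 11))² = (137 + 4*11*(13/((5*1²))))² = (137 + 4*11*(13/((5*1))))² = (137 + 4*11*(13/5))² = (137 + 572/5)² = (1257/5)² = 1580049/25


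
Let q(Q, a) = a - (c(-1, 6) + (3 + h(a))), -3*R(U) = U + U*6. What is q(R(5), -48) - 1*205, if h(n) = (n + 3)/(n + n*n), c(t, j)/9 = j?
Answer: -233105/752 ≈ -309.98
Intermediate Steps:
c(t, j) = 9*j
h(n) = (3 + n)/(n + n²)
R(U) = -7*U/3 (R(U) = -(U + U*6)/3 = -(U + 6*U)/3 = -7*U/3)
q(Q, a) = -57 + a - (3 + a)/(a*(1 + a)) (q(Q, a) = a - (9*6 + (3 + (3 + a)/(a*(1 + a)))) = a - (54 + (3 + (3 + a)/(a*(1 + a)))) = a - (57 + (3 + a)/(a*(1 + a))) = a + (-57 - (3 + a)/(a*(1 + a))) = -57 + a - (3 + a)/(a*(1 + a)))
q(R(5), -48) - 1*205 = (-3 - 1*(-48) - 48*(1 - 48)*(-57 - 48))/((-48)*(1 - 48)) - 1*205 = -1/48*(-3 + 48 - 48*(-47)*(-105))/(-47) - 205 = -1/48*(-1/47)*(-3 + 48 - 236880) - 205 = -1/48*(-1/47)*(-236835) - 205 = -78945/752 - 205 = -233105/752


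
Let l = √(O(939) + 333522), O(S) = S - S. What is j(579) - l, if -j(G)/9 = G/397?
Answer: -5211/397 - 3*√37058 ≈ -590.64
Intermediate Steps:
O(S) = 0
j(G) = -9*G/397
l = 3*√37058 (l = √(0 + 333522) = √333522 = 3*√37058 ≈ 577.51)
j(579) - l = -9/397*579 - 3*√37058 = -5211/397 - 3*√37058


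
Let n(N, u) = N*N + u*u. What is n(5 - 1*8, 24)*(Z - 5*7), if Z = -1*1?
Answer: -21060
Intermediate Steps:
Z = -1
n(N, u) = N**2 + u**2
n(5 - 1*8, 24)*(Z - 5*7) = ((5 - 1*8)**2 + 24**2)*(-1 - 5*7) = ((5 - 8)**2 + 576)*(-1 - 35) = ((-3)**2 + 576)*(-36) = (9 + 576)*(-36) = 585*(-36) = -21060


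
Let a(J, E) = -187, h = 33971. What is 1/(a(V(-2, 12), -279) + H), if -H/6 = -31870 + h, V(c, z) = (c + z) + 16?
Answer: -1/12793 ≈ -7.8168e-5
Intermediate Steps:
V(c, z) = 16 + c + z
H = -12606 (H = -6*(-31870 + 33971) = -6*2101 = -12606)
1/(a(V(-2, 12), -279) + H) = 1/(-187 - 12606) = 1/(-12793) = -1/12793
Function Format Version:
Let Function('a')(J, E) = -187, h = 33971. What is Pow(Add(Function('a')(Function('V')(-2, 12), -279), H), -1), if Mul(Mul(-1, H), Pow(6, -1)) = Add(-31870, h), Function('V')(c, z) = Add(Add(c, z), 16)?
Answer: Rational(-1, 12793) ≈ -7.8168e-5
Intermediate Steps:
Function('V')(c, z) = Add(16, c, z)
H = -12606 (H = Mul(-6, Add(-31870, 33971)) = Mul(-6, 2101) = -12606)
Pow(Add(Function('a')(Function('V')(-2, 12), -279), H), -1) = Pow(Add(-187, -12606), -1) = Pow(-12793, -1) = Rational(-1, 12793)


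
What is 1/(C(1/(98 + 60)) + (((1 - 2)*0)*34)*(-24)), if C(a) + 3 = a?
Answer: -158/473 ≈ -0.33404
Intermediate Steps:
C(a) = -3 + a
1/(C(1/(98 + 60)) + (((1 - 2)*0)*34)*(-24)) = 1/((-3 + 1/(98 + 60)) + (((1 - 2)*0)*34)*(-24)) = 1/((-3 + 1/158) + (-1*0*34)*(-24)) = 1/((-3 + 1/158) + (0*34)*(-24)) = 1/(-473/158 + 0*(-24)) = 1/(-473/158 + 0) = 1/(-473/158) = -158/473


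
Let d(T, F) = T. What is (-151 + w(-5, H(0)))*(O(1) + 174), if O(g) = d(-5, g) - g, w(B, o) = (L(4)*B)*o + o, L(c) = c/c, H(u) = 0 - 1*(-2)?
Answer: -26712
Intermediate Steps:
H(u) = 2 (H(u) = 0 + 2 = 2)
L(c) = 1
w(B, o) = o + B*o (w(B, o) = (1*B)*o + o = B*o + o = o + B*o)
O(g) = -5 - g
(-151 + w(-5, H(0)))*(O(1) + 174) = (-151 + 2*(1 - 5))*((-5 - 1*1) + 174) = (-151 + 2*(-4))*((-5 - 1) + 174) = (-151 - 8)*(-6 + 174) = -159*168 = -26712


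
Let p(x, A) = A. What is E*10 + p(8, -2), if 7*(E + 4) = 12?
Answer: -174/7 ≈ -24.857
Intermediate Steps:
E = -16/7 (E = -4 + (⅐)*12 = -4 + 12/7 = -16/7 ≈ -2.2857)
E*10 + p(8, -2) = -16/7*10 - 2 = -160/7 - 2 = -174/7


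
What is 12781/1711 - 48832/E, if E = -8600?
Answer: 24183519/1839325 ≈ 13.148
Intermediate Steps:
12781/1711 - 48832/E = 12781/1711 - 48832/(-8600) = 12781*(1/1711) - 48832*(-1/8600) = 12781/1711 + 6104/1075 = 24183519/1839325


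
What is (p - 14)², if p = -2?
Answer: 256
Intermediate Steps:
(p - 14)² = (-2 - 14)² = (-16)² = 256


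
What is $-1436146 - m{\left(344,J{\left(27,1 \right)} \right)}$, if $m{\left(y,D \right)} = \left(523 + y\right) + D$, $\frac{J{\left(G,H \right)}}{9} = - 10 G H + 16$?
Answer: $-1434727$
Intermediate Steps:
$J{\left(G,H \right)} = 144 - 90 G H$ ($J{\left(G,H \right)} = 9 \left(- 10 G H + 16\right) = 9 \left(16 - 10 G H\right) = 144 - 90 G H$)
$m{\left(y,D \right)} = 523 + D + y$
$-1436146 - m{\left(344,J{\left(27,1 \right)} \right)} = -1436146 - \left(523 + \left(144 - 2430 \cdot 1\right) + 344\right) = -1436146 - \left(523 + \left(144 - 2430\right) + 344\right) = -1436146 - \left(523 - 2286 + 344\right) = -1436146 - -1419 = -1436146 + 1419 = -1434727$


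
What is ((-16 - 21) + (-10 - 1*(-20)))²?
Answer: 729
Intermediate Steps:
((-16 - 21) + (-10 - 1*(-20)))² = (-37 + (-10 + 20))² = (-37 + 10)² = (-27)² = 729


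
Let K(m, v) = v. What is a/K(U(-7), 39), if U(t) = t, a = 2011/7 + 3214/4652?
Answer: 1562945/211666 ≈ 7.3840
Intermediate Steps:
a = 4688835/16282 (a = 2011*(1/7) + 3214*(1/4652) = 2011/7 + 1607/2326 = 4688835/16282 ≈ 287.98)
a/K(U(-7), 39) = (4688835/16282)/39 = (4688835/16282)*(1/39) = 1562945/211666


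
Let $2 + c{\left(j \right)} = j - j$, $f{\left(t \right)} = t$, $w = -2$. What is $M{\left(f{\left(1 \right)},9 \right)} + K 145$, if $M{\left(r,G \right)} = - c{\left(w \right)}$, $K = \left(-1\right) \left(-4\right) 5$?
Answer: $2902$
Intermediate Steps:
$c{\left(j \right)} = -2$ ($c{\left(j \right)} = -2 + \left(j - j\right) = -2 + 0 = -2$)
$K = 20$ ($K = 4 \cdot 5 = 20$)
$M{\left(r,G \right)} = 2$ ($M{\left(r,G \right)} = \left(-1\right) \left(-2\right) = 2$)
$M{\left(f{\left(1 \right)},9 \right)} + K 145 = 2 + 20 \cdot 145 = 2 + 2900 = 2902$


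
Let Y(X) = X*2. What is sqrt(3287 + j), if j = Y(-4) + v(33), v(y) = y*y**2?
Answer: 4*sqrt(2451) ≈ 198.03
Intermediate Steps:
Y(X) = 2*X
v(y) = y**3
j = 35929 (j = 2*(-4) + 33**3 = -8 + 35937 = 35929)
sqrt(3287 + j) = sqrt(3287 + 35929) = sqrt(39216) = 4*sqrt(2451)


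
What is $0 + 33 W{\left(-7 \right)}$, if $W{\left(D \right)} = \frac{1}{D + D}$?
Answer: $- \frac{33}{14} \approx -2.3571$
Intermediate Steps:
$W{\left(D \right)} = \frac{1}{2 D}$
$0 + 33 W{\left(-7 \right)} = 0 + 33 \frac{1}{2 \left(-7\right)} = 0 + 33 \cdot \frac{1}{2} \left(- \frac{1}{7}\right) = 0 + 33 \left(- \frac{1}{14}\right) = 0 - \frac{33}{14} = - \frac{33}{14}$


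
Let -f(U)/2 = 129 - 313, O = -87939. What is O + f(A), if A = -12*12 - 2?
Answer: -87571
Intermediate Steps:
A = -146 (A = -144 - 2 = -146)
f(U) = 368 (f(U) = -2*(129 - 313) = -2*(-184) = 368)
O + f(A) = -87939 + 368 = -87571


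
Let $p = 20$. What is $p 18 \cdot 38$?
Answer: $13680$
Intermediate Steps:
$p 18 \cdot 38 = 20 \cdot 18 \cdot 38 = 360 \cdot 38 = 13680$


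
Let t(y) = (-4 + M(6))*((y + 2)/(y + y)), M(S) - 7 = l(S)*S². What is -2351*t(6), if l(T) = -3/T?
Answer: 23510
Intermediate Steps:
M(S) = 7 - 3*S (M(S) = 7 + (-3/S)*S² = 7 - 3*S)
t(y) = -15*(2 + y)/(2*y) (t(y) = (-4 + (7 - 3*6))*((y + 2)/(y + y)) = (-4 + (7 - 18))*((2 + y)/((2*y))) = (-4 - 11)*((2 + y)*(1/(2*y))) = -15*(2 + y)/(2*y))
-2351*t(6) = -2351*(-15/2 - 15/6) = -2351*(-15/2 - 15*⅙) = -2351*(-15/2 - 5/2) = -2351*(-10) = 23510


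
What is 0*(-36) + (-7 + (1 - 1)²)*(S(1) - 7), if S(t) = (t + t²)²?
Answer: 21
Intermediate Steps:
0*(-36) + (-7 + (1 - 1)²)*(S(1) - 7) = 0*(-36) + (-7 + (1 - 1)²)*(1²*(1 + 1)² - 7) = 0 + (-7 + 0²)*(1*2² - 7) = 0 + (-7 + 0)*(1*4 - 7) = 0 - 7*(4 - 7) = 0 - 7*(-3) = 0 + 21 = 21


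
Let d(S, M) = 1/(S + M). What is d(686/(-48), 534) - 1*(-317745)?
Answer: 3963233409/12473 ≈ 3.1775e+5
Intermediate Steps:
d(S, M) = 1/(M + S)
d(686/(-48), 534) - 1*(-317745) = 1/(534 + 686/(-48)) - 1*(-317745) = 1/(534 + 686*(-1/48)) + 317745 = 1/(534 - 343/24) + 317745 = 1/(12473/24) + 317745 = 24/12473 + 317745 = 3963233409/12473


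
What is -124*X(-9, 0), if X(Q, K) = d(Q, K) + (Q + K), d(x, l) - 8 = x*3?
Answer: 3472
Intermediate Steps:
d(x, l) = 8 + 3*x (d(x, l) = 8 + x*3 = 8 + 3*x)
X(Q, K) = 8 + K + 4*Q (X(Q, K) = (8 + 3*Q) + (Q + K) = (8 + 3*Q) + (K + Q) = 8 + K + 4*Q)
-124*X(-9, 0) = -124*(8 + 0 + 4*(-9)) = -124*(8 + 0 - 36) = -124*(-28) = 3472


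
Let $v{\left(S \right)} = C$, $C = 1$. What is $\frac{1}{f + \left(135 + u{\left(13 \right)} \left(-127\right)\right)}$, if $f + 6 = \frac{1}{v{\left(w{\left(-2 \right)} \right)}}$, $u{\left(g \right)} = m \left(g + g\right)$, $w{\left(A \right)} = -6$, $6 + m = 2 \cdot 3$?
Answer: $\frac{1}{130} \approx 0.0076923$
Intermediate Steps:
$m = 0$ ($m = -6 + 2 \cdot 3 = -6 + 6 = 0$)
$v{\left(S \right)} = 1$
$u{\left(g \right)} = 0$ ($u{\left(g \right)} = 0 \left(g + g\right) = 0 \cdot 2 g = 0$)
$f = -5$ ($f = -6 + 1^{-1} = -6 + 1 = -5$)
$\frac{1}{f + \left(135 + u{\left(13 \right)} \left(-127\right)\right)} = \frac{1}{-5 + \left(135 + 0 \left(-127\right)\right)} = \frac{1}{-5 + \left(135 + 0\right)} = \frac{1}{-5 + 135} = \frac{1}{130}$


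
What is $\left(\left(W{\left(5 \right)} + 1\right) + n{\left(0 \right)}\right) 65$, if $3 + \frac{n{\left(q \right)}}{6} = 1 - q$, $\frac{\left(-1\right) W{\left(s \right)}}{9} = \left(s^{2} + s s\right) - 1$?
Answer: $-29380$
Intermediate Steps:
$W{\left(s \right)} = 9 - 18 s^{2}$ ($W{\left(s \right)} = - 9 \left(\left(s^{2} + s s\right) - 1\right) = - 9 \left(\left(s^{2} + s^{2}\right) - 1\right) = - 9 \left(2 s^{2} - 1\right) = - 9 \left(-1 + 2 s^{2}\right) = 9 - 18 s^{2}$)
$n{\left(q \right)} = -12 - 6 q$ ($n{\left(q \right)} = -18 + 6 \left(1 - q\right) = -18 - \left(-6 + 6 q\right) = -12 - 6 q$)
$\left(\left(W{\left(5 \right)} + 1\right) + n{\left(0 \right)}\right) 65 = \left(\left(\left(9 - 18 \cdot 5^{2}\right) + 1\right) - 12\right) 65 = \left(\left(\left(9 - 450\right) + 1\right) + \left(-12 + 0\right)\right) 65 = \left(\left(\left(9 - 450\right) + 1\right) - 12\right) 65 = \left(\left(-441 + 1\right) - 12\right) 65 = \left(-440 - 12\right) 65 = \left(-452\right) 65 = -29380$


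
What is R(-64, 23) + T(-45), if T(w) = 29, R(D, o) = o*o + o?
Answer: 581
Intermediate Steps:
R(D, o) = o + o² (R(D, o) = o² + o = o + o²)
R(-64, 23) + T(-45) = 23*(1 + 23) + 29 = 23*24 + 29 = 552 + 29 = 581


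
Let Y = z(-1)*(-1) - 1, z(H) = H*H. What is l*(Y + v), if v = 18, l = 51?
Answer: 816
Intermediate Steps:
z(H) = H²
Y = -2 (Y = (-1)²*(-1) - 1 = 1*(-1) - 1 = -1 - 1 = -2)
l*(Y + v) = 51*(-2 + 18) = 51*16 = 816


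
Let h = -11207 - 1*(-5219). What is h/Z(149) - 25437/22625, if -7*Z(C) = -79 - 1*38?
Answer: -317108543/882375 ≈ -359.38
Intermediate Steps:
Z(C) = 117/7 (Z(C) = -(-79 - 1*38)/7 = -(-79 - 38)/7 = -⅐*(-117) = 117/7)
h = -5988 (h = -11207 + 5219 = -5988)
h/Z(149) - 25437/22625 = -5988/117/7 - 25437/22625 = -5988*7/117 - 25437*1/22625 = -13972/39 - 25437/22625 = -317108543/882375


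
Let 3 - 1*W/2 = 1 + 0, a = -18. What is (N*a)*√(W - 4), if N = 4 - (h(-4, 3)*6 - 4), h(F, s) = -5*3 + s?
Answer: 0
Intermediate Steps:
W = 4 (W = 6 - 2*(1 + 0) = 6 - 2*1 = 6 - 2 = 4)
h(F, s) = -15 + s
N = 80 (N = 4 - ((-15 + 3)*6 - 4) = 4 - (-12*6 - 4) = 4 - (-72 - 4) = 4 - 1*(-76) = 4 + 76 = 80)
(N*a)*√(W - 4) = (80*(-18))*√(4 - 4) = -1440*√0 = -1440*0 = 0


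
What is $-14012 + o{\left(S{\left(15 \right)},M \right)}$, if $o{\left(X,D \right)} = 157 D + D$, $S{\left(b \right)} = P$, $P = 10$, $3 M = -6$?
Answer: $-14328$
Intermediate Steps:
$M = -2$ ($M = \frac{1}{3} \left(-6\right) = -2$)
$S{\left(b \right)} = 10$
$o{\left(X,D \right)} = 158 D$
$-14012 + o{\left(S{\left(15 \right)},M \right)} = -14012 + 158 \left(-2\right) = -14012 - 316 = -14328$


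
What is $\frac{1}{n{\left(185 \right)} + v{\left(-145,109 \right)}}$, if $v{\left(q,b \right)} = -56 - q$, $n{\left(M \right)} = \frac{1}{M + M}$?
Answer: $\frac{370}{32931} \approx 0.011236$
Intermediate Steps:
$n{\left(M \right)} = \frac{1}{2 M}$
$\frac{1}{n{\left(185 \right)} + v{\left(-145,109 \right)}} = \frac{1}{\frac{1}{2 \cdot 185} - -89} = \frac{1}{\frac{1}{2} \cdot \frac{1}{185} + \left(-56 + 145\right)} = \frac{1}{\frac{1}{370} + 89} = \frac{1}{\frac{32931}{370}} = \frac{370}{32931}$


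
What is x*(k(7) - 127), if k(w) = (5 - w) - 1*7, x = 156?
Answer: -21216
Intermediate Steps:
k(w) = -2 - w (k(w) = (5 - w) - 7 = -2 - w)
x*(k(7) - 127) = 156*((-2 - 1*7) - 127) = 156*((-2 - 7) - 127) = 156*(-9 - 127) = 156*(-136) = -21216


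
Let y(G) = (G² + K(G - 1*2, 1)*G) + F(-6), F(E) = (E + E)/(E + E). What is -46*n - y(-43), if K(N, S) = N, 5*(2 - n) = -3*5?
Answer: -4015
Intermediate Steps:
n = 5 (n = 2 - (-3)*5/5 = 2 - ⅕*(-15) = 2 + 3 = 5)
F(E) = 1 (F(E) = (2*E)/((2*E)) = (2*E)*(1/(2*E)) = 1)
y(G) = 1 + G² + G*(-2 + G) (y(G) = (G² + (G - 1*2)*G) + 1 = (G² + (G - 2)*G) + 1 = (G² + (-2 + G)*G) + 1 = (G² + G*(-2 + G)) + 1 = 1 + G² + G*(-2 + G))
-46*n - y(-43) = -46*5 - (1 + (-43)² - 43*(-2 - 43)) = -230 - (1 + 1849 - 43*(-45)) = -230 - (1 + 1849 + 1935) = -230 - 1*3785 = -230 - 3785 = -4015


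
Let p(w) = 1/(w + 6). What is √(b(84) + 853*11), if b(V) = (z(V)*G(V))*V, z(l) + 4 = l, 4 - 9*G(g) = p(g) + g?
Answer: I*√4079049/9 ≈ 224.41*I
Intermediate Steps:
p(w) = 1/(6 + w)
G(g) = 4/9 - g/9 - 1/(9*(6 + g)) (G(g) = 4/9 - (1/(6 + g) + g)/9 = 4/9 - (g + 1/(6 + g))/9 = 4/9 + (-g/9 - 1/(9*(6 + g))) = 4/9 - g/9 - 1/(9*(6 + g)))
z(l) = -4 + l
b(V) = V*(-1 + (4 - V)*(6 + V))*(-4 + V)/(9*(6 + V)) (b(V) = ((-4 + V)*((-1 + (4 - V)*(6 + V))/(9*(6 + V))))*V = ((-1 + (4 - V)*(6 + V))*(-4 + V)/(9*(6 + V)))*V = V*(-1 + (4 - V)*(6 + V))*(-4 + V)/(9*(6 + V)))
√(b(84) + 853*11) = √(-1*84*(1 + (-4 + 84)*(6 + 84))*(-4 + 84)/(54 + 9*84) + 853*11) = √(-1*84*(1 + 80*90)*80/(54 + 756) + 9383) = √(-1*84*(1 + 7200)*80/810 + 9383) = √(-1*84*1/810*7201*80 + 9383) = √(-1613024/27 + 9383) = √(-1359683/27) = I*√4079049/9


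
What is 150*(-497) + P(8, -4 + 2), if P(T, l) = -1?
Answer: -74551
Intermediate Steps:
150*(-497) + P(8, -4 + 2) = 150*(-497) - 1 = -74550 - 1 = -74551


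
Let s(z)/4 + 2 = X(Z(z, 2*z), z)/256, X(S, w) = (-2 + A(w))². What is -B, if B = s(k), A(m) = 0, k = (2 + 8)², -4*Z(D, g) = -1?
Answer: 127/16 ≈ 7.9375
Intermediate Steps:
Z(D, g) = ¼ (Z(D, g) = -¼*(-1) = ¼)
k = 100 (k = 10² = 100)
X(S, w) = 4 (X(S, w) = (-2 + 0)² = (-2)² = 4)
s(z) = -127/16 (s(z) = -8 + 4*(4/256) = -8 + 4*(4*(1/256)) = -8 + 4*(1/64) = -8 + 1/16 = -127/16)
B = -127/16 ≈ -7.9375
-B = -1*(-127/16) = 127/16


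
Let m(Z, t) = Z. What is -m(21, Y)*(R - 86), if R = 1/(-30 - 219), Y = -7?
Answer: 149905/83 ≈ 1806.1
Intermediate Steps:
R = -1/249 (R = 1/(-249) = -1/249 ≈ -0.0040161)
-m(21, Y)*(R - 86) = -21*(-1/249 - 86) = -21*(-21415)/249 = -1*(-149905/83) = 149905/83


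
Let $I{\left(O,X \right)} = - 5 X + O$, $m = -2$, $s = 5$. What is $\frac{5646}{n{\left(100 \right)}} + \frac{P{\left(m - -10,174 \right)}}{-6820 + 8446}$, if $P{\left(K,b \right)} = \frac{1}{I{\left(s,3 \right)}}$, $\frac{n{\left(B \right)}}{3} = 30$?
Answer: $\frac{1020043}{16260} \approx 62.733$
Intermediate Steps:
$I{\left(O,X \right)} = O - 5 X$
$n{\left(B \right)} = 90$ ($n{\left(B \right)} = 3 \cdot 30 = 90$)
$P{\left(K,b \right)} = - \frac{1}{10}$ ($P{\left(K,b \right)} = \frac{1}{5 - 15} = \frac{1}{-10} = - \frac{1}{10}$)
$\frac{5646}{n{\left(100 \right)}} + \frac{P{\left(m - -10,174 \right)}}{-6820 + 8446} = \frac{5646}{90} - \frac{1}{10 \left(-6820 + 8446\right)} = 5646 \cdot \frac{1}{90} - \frac{1}{10 \cdot 1626} = \frac{941}{15} - \frac{1}{16260} = \frac{1020043}{16260}$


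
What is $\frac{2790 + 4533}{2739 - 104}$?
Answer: $\frac{7323}{2635} \approx 2.7791$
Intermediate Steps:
$\frac{2790 + 4533}{2739 - 104} = \frac{7323}{2635}$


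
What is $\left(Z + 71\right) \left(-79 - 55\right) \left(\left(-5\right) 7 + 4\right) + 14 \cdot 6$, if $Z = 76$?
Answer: $610722$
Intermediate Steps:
$\left(Z + 71\right) \left(-79 - 55\right) \left(\left(-5\right) 7 + 4\right) + 14 \cdot 6 = \left(76 + 71\right) \left(-79 - 55\right) \left(\left(-5\right) 7 + 4\right) + 14 \cdot 6 = 147 \left(-134\right) \left(-35 + 4\right) + 84 = \left(-19698\right) \left(-31\right) + 84 = 610638 + 84 = 610722$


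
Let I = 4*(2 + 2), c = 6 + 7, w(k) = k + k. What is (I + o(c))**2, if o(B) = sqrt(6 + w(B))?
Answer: 288 + 128*sqrt(2) ≈ 469.02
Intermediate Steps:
w(k) = 2*k
c = 13
o(B) = sqrt(6 + 2*B)
I = 16 (I = 4*4 = 16)
(I + o(c))**2 = (16 + sqrt(6 + 2*13))**2 = (16 + sqrt(6 + 26))**2 = (16 + sqrt(32))**2 = (16 + 4*sqrt(2))**2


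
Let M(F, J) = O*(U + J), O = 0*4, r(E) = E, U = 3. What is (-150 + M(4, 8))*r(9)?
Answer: -1350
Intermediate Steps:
O = 0
M(F, J) = 0 (M(F, J) = 0*(3 + J) = 0)
(-150 + M(4, 8))*r(9) = (-150 + 0)*9 = -150*9 = -1350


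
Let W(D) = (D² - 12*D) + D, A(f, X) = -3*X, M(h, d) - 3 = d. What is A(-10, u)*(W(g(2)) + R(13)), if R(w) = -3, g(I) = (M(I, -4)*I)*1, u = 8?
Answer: -552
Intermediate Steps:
M(h, d) = 3 + d
g(I) = -I (g(I) = ((3 - 4)*I)*1 = -I*1 = -I)
W(D) = D² - 11*D
A(-10, u)*(W(g(2)) + R(13)) = (-3*8)*((-1*2)*(-11 - 1*2) - 3) = -24*(-2*(-11 - 2) - 3) = -24*(-2*(-13) - 3) = -24*(26 - 3) = -24*23 = -552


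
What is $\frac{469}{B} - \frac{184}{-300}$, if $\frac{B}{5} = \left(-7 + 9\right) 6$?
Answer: $\frac{843}{100} \approx 8.43$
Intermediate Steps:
$B = 60$ ($B = 5 \left(-7 + 9\right) 6 = 5 \cdot 2 \cdot 6 = 5 \cdot 12 = 60$)
$\frac{469}{B} - \frac{184}{-300} = \frac{469}{60} - \frac{184}{-300} = 469 \cdot \frac{1}{60} - - \frac{46}{75} = \frac{469}{60} + \frac{46}{75} = \frac{843}{100}$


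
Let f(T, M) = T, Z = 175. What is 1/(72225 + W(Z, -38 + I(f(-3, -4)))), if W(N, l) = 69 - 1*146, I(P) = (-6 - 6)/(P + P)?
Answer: 1/72148 ≈ 1.3860e-5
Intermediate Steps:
I(P) = -6/P (I(P) = -12*1/(2*P) = -6/P)
W(N, l) = -77 (W(N, l) = 69 - 146 = -77)
1/(72225 + W(Z, -38 + I(f(-3, -4)))) = 1/(72225 - 77) = 1/72148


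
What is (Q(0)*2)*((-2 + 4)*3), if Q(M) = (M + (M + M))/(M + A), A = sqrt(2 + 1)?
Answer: 0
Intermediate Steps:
A = sqrt(3) ≈ 1.7320
Q(M) = 3*M/(M + sqrt(3)) (Q(M) = (M + (M + M))/(M + sqrt(3)) = (M + 2*M)/(M + sqrt(3)) = (3*M)/(M + sqrt(3)) = 3*M/(M + sqrt(3)))
(Q(0)*2)*((-2 + 4)*3) = ((3*0/(0 + sqrt(3)))*2)*((-2 + 4)*3) = ((3*0/sqrt(3))*2)*(2*3) = ((3*0*(sqrt(3)/3))*2)*6 = (0*2)*6 = 0*6 = 0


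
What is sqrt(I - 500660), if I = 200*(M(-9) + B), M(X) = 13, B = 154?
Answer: 2*I*sqrt(116815) ≈ 683.56*I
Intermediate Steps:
I = 33400 (I = 200*(13 + 154) = 200*167 = 33400)
sqrt(I - 500660) = sqrt(33400 - 500660) = sqrt(-467260) = 2*I*sqrt(116815)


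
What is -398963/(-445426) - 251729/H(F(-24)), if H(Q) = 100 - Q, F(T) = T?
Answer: -56038585071/27616412 ≈ -2029.2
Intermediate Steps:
-398963/(-445426) - 251729/H(F(-24)) = -398963/(-445426) - 251729/(100 - 1*(-24)) = -398963*(-1/445426) - 251729/(100 + 24) = 398963/445426 - 251729/124 = -56038585071/27616412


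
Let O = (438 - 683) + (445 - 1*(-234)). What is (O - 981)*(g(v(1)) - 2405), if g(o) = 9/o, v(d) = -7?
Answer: 9213668/7 ≈ 1.3162e+6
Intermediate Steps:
O = 434 (O = -245 + (445 + 234) = -245 + 679 = 434)
(O - 981)*(g(v(1)) - 2405) = (434 - 981)*(9/(-7) - 2405) = -547*(9*(-1/7) - 2405) = -547*(-9/7 - 2405) = -547*(-16844/7) = 9213668/7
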